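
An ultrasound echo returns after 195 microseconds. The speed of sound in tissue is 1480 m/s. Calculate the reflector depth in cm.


depth = c * t / 2
t = 195 us = 1.9500e-04 s
depth = 1480 * 1.9500e-04 / 2
depth = 0.1443 m = 14.43 cm


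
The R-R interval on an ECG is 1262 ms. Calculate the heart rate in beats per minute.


HR = 60 / RR_interval(s)
RR = 1262 ms = 1.262 s
HR = 60 / 1.262 = 47.54 bpm


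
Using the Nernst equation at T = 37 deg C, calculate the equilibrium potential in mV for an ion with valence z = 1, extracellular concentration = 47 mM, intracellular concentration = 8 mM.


E = (RT/(zF)) * ln(C_out/C_in)
T = 37 + 273.15 = 310.15 K
E = (8.314 * 310.15 / (1 * 96485)) * ln(47/8)
E = 47.32 mV


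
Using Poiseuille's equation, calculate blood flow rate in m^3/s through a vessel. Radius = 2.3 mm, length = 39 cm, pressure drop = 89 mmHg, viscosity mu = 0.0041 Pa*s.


Q = pi*r^4*dP / (8*mu*L)
r = 0.0023 m, L = 0.39 m
dP = 89 mmHg = 11865.658 Pa
Q = 8.1548e-05 m^3/s


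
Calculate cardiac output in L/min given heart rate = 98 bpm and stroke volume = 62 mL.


CO = HR * SV
CO = 98 * 62 / 1000
CO = 6.076 L/min


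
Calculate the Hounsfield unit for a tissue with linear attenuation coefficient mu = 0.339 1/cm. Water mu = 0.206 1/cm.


HU = ((mu_tissue - mu_water) / mu_water) * 1000
HU = ((0.339 - 0.206) / 0.206) * 1000
HU = 645.6


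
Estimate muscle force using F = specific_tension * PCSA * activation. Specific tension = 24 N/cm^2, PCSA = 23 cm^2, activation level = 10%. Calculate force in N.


F = sigma * PCSA * activation
F = 24 * 23 * 0.1
F = 55.2 N


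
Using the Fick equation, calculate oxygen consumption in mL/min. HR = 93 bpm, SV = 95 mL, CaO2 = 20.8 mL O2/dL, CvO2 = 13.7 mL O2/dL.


CO = HR*SV = 93*95/1000 = 8.835 L/min
a-v O2 diff = 20.8 - 13.7 = 7.1 mL/dL
VO2 = CO * (CaO2-CvO2) * 10 dL/L
VO2 = 8.835 * 7.1 * 10
VO2 = 627.3 mL/min


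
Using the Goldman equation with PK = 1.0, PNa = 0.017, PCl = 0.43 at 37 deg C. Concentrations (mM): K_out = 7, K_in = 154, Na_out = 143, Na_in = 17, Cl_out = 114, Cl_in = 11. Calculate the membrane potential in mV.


Vm = (RT/F)*ln((PK*Ko + PNa*Nao + PCl*Cli)/(PK*Ki + PNa*Nai + PCl*Clo))
Numer = 14.161, Denom = 203.309
Vm = -71.2 mV


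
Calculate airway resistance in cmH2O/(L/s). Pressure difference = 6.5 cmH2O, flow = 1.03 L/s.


R = dP / flow
R = 6.5 / 1.03
R = 6.311 cmH2O/(L/s)


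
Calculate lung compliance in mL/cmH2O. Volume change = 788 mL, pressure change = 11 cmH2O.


C = dV / dP
C = 788 / 11
C = 71.64 mL/cmH2O


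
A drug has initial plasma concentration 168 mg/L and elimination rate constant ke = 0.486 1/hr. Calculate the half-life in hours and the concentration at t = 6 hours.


t_half = ln(2) / ke = 0.693147 / 0.486 = 1.426 hr
C(t) = C0 * exp(-ke*t) = 168 * exp(-0.486*6)
C(6) = 9.097 mg/L


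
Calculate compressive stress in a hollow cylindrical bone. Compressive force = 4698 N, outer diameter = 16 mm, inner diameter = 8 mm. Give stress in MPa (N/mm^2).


A = pi*(r_o^2 - r_i^2)
r_o = 8 mm, r_i = 4 mm
A = 150.796 mm^2
sigma = F/A = 4698 / 150.796
sigma = 31.15 MPa


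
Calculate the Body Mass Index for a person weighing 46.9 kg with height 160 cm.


BMI = weight / height^2
height = 160 cm = 1.6 m
BMI = 46.9 / 1.6^2
BMI = 18.32 kg/m^2


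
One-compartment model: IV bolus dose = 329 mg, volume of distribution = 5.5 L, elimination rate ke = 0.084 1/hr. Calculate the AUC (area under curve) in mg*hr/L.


C0 = Dose/Vd = 329/5.5 = 59.8182 mg/L
AUC = C0/ke = 59.8182/0.084
AUC = 712.1 mg*hr/L


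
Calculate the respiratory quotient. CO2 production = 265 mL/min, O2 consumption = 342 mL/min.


RQ = VCO2 / VO2
RQ = 265 / 342
RQ = 0.7749


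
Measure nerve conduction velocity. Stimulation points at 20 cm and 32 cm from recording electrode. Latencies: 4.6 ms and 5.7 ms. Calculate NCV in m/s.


Distance = (32 - 20) / 100 = 0.12 m
dt = (5.7 - 4.6) / 1000 = 0.0011 s
NCV = dist / dt = 109.1 m/s


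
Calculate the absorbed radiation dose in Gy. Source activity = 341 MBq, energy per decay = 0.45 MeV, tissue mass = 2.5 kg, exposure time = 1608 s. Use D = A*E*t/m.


A = 341 MBq = 3.4100e+08 Bq
E = 0.45 MeV = 7.209e-14 J
D = A*E*t/m = 3.4100e+08*7.209e-14*1608/2.5
D = 0.01581 Gy


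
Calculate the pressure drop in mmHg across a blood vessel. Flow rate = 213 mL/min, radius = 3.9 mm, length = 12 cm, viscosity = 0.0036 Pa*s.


dP = 8*mu*L*Q / (pi*r^4)
Q = 213 mL/min = 3.55e-06 m^3/s
dP = 16.8808 Pa = 16.8808 / 133.322 mmHg = 0.1266 mmHg


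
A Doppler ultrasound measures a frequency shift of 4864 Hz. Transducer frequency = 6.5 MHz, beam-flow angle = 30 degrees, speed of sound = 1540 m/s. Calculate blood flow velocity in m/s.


v = fd * c / (2 * f0 * cos(theta))
v = 4864 * 1540 / (2 * 6.5000e+06 * cos(30))
v = 0.6653 m/s


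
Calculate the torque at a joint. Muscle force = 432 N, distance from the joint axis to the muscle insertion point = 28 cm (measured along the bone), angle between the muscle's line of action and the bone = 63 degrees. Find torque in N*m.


Torque = F * d * sin(theta)   (moment arm = d*sin(theta))
d = 28 cm = 0.28 m
Torque = 432 * 0.28 * sin(63)
Torque = 107.8 N*m


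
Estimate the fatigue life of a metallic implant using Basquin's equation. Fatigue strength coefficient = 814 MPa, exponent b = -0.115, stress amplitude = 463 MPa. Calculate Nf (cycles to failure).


sigma_a = sigma_f' * (2Nf)^b
2Nf = (sigma_a/sigma_f')^(1/b)
2Nf = (463/814)^(1/-0.115)
2Nf = 135.14883
Nf = 67.57


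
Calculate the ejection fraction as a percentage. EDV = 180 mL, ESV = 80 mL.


SV = EDV - ESV = 180 - 80 = 100 mL
EF = SV/EDV * 100 = 100/180 * 100
EF = 55.56%


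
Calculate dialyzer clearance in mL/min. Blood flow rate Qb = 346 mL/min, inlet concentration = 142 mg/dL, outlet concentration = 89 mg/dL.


K = Qb * (Cb_in - Cb_out) / Cb_in
K = 346 * (142 - 89) / 142
K = 129.1 mL/min


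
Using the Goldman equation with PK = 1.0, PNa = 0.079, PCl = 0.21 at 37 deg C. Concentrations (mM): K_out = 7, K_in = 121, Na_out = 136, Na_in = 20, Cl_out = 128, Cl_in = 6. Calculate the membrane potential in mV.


Vm = (RT/F)*ln((PK*Ko + PNa*Nao + PCl*Cli)/(PK*Ki + PNa*Nai + PCl*Clo))
Numer = 19.004, Denom = 149.46
Vm = -55.12 mV


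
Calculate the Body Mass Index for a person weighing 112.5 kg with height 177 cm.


BMI = weight / height^2
height = 177 cm = 1.77 m
BMI = 112.5 / 1.77^2
BMI = 35.91 kg/m^2


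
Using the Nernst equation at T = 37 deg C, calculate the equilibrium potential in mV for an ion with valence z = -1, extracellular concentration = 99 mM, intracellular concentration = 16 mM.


E = (RT/(zF)) * ln(C_out/C_in)
T = 37 + 273.15 = 310.15 K
E = (8.314 * 310.15 / (-1 * 96485)) * ln(99/16)
E = -48.71 mV


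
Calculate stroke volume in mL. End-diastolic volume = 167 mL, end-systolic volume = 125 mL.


SV = EDV - ESV
SV = 167 - 125
SV = 42 mL


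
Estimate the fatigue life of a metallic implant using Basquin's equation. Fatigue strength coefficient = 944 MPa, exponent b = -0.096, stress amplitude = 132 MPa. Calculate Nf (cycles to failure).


sigma_a = sigma_f' * (2Nf)^b
2Nf = (sigma_a/sigma_f')^(1/b)
2Nf = (132/944)^(1/-0.096)
2Nf = 7.9429133e+08
Nf = 3.9715e+08


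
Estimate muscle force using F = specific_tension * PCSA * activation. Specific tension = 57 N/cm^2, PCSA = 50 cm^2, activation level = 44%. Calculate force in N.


F = sigma * PCSA * activation
F = 57 * 50 * 0.44
F = 1254 N


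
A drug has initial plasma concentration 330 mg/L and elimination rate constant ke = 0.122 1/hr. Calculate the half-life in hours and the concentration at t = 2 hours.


t_half = ln(2) / ke = 0.693147 / 0.122 = 5.682 hr
C(t) = C0 * exp(-ke*t) = 330 * exp(-0.122*2)
C(2) = 258.6 mg/L


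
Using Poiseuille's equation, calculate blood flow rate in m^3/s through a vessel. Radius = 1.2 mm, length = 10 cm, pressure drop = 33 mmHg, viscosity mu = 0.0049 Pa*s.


Q = pi*r^4*dP / (8*mu*L)
r = 0.0012 m, L = 0.1 m
dP = 33 mmHg = 4399.626 Pa
Q = 7.3115e-06 m^3/s


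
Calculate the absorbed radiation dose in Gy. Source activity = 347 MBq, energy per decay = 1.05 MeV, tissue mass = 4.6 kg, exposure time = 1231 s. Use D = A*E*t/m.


A = 347 MBq = 3.4700e+08 Bq
E = 1.05 MeV = 1.6821e-13 J
D = A*E*t/m = 3.4700e+08*1.6821e-13*1231/4.6
D = 0.01562 Gy


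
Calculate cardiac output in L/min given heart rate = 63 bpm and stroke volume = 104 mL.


CO = HR * SV
CO = 63 * 104 / 1000
CO = 6.552 L/min


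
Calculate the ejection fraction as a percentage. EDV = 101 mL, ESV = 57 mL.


SV = EDV - ESV = 101 - 57 = 44 mL
EF = SV/EDV * 100 = 44/101 * 100
EF = 43.56%


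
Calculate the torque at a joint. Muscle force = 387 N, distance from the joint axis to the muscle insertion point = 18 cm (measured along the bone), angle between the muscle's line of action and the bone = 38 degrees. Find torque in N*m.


Torque = F * d * sin(theta)   (moment arm = d*sin(theta))
d = 18 cm = 0.18 m
Torque = 387 * 0.18 * sin(38)
Torque = 42.89 N*m


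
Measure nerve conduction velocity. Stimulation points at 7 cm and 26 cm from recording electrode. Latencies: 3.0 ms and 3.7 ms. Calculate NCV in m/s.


Distance = (26 - 7) / 100 = 0.19 m
dt = (3.7 - 3.0) / 1000 = 7.0000e-04 s
NCV = dist / dt = 271.4 m/s


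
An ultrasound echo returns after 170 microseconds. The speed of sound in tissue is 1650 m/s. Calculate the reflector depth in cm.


depth = c * t / 2
t = 170 us = 1.7000e-04 s
depth = 1650 * 1.7000e-04 / 2
depth = 0.14025 m = 14.025 cm


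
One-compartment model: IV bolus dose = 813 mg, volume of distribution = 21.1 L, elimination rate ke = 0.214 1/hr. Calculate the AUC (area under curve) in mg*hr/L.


C0 = Dose/Vd = 813/21.1 = 38.5308 mg/L
AUC = C0/ke = 38.5308/0.214
AUC = 180.1 mg*hr/L


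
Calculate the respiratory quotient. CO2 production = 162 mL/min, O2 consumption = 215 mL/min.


RQ = VCO2 / VO2
RQ = 162 / 215
RQ = 0.7535


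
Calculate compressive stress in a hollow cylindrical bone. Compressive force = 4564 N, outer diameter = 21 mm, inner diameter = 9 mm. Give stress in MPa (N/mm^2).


A = pi*(r_o^2 - r_i^2)
r_o = 10.5 mm, r_i = 4.5 mm
A = 282.743 mm^2
sigma = F/A = 4564 / 282.743
sigma = 16.14 MPa


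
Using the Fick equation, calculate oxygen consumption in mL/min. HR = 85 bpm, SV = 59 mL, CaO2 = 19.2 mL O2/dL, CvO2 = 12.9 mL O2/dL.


CO = HR*SV = 85*59/1000 = 5.015 L/min
a-v O2 diff = 19.2 - 12.9 = 6.3 mL/dL
VO2 = CO * (CaO2-CvO2) * 10 dL/L
VO2 = 5.015 * 6.3 * 10
VO2 = 315.9 mL/min


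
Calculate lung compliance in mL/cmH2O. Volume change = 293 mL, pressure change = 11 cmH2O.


C = dV / dP
C = 293 / 11
C = 26.64 mL/cmH2O


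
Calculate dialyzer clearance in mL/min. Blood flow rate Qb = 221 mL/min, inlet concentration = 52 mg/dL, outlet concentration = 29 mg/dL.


K = Qb * (Cb_in - Cb_out) / Cb_in
K = 221 * (52 - 29) / 52
K = 97.75 mL/min


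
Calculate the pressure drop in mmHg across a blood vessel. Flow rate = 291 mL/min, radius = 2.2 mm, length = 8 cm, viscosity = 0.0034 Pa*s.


dP = 8*mu*L*Q / (pi*r^4)
Q = 291 mL/min = 4.85e-06 m^3/s
dP = 143.404 Pa = 143.404 / 133.322 mmHg = 1.076 mmHg


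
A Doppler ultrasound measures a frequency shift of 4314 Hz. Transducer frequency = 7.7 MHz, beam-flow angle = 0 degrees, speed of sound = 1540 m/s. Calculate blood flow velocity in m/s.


v = fd * c / (2 * f0 * cos(theta))
v = 4314 * 1540 / (2 * 7.7000e+06 * cos(0))
v = 0.4314 m/s


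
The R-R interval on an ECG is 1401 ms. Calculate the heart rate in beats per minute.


HR = 60 / RR_interval(s)
RR = 1401 ms = 1.401 s
HR = 60 / 1.401 = 42.83 bpm


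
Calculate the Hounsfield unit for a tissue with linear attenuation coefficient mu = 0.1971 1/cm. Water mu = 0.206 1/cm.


HU = ((mu_tissue - mu_water) / mu_water) * 1000
HU = ((0.1971 - 0.206) / 0.206) * 1000
HU = -43.2


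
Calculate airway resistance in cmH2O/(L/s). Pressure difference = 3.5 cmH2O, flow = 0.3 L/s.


R = dP / flow
R = 3.5 / 0.3
R = 11.67 cmH2O/(L/s)


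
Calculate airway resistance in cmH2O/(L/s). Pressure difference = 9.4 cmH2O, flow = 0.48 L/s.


R = dP / flow
R = 9.4 / 0.48
R = 19.58 cmH2O/(L/s)


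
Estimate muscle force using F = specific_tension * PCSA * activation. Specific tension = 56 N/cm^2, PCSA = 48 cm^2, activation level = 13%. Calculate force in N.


F = sigma * PCSA * activation
F = 56 * 48 * 0.13
F = 349.4 N


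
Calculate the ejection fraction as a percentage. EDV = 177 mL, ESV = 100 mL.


SV = EDV - ESV = 177 - 100 = 77 mL
EF = SV/EDV * 100 = 77/177 * 100
EF = 43.5%


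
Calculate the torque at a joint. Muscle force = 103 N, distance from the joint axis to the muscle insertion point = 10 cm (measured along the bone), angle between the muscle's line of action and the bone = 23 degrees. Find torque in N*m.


Torque = F * d * sin(theta)   (moment arm = d*sin(theta))
d = 10 cm = 0.1 m
Torque = 103 * 0.1 * sin(23)
Torque = 4.025 N*m


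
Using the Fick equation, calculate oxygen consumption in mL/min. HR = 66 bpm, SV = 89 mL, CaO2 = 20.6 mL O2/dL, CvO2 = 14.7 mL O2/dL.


CO = HR*SV = 66*89/1000 = 5.874 L/min
a-v O2 diff = 20.6 - 14.7 = 5.9 mL/dL
VO2 = CO * (CaO2-CvO2) * 10 dL/L
VO2 = 5.874 * 5.9 * 10
VO2 = 346.6 mL/min


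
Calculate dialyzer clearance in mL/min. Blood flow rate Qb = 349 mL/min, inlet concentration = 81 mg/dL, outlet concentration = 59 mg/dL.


K = Qb * (Cb_in - Cb_out) / Cb_in
K = 349 * (81 - 59) / 81
K = 94.79 mL/min


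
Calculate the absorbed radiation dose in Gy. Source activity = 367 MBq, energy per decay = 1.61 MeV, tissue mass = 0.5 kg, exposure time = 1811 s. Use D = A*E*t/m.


A = 367 MBq = 3.6700e+08 Bq
E = 1.61 MeV = 2.57922e-13 J
D = A*E*t/m = 3.6700e+08*2.57922e-13*1811/0.5
D = 0.3428 Gy


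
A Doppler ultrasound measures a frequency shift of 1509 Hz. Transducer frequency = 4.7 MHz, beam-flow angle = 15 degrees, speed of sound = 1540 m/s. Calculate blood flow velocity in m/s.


v = fd * c / (2 * f0 * cos(theta))
v = 1509 * 1540 / (2 * 4.7000e+06 * cos(15))
v = 0.2559 m/s


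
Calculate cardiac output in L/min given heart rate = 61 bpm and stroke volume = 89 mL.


CO = HR * SV
CO = 61 * 89 / 1000
CO = 5.429 L/min


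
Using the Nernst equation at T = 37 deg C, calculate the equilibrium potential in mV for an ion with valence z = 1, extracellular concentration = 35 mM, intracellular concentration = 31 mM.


E = (RT/(zF)) * ln(C_out/C_in)
T = 37 + 273.15 = 310.15 K
E = (8.314 * 310.15 / (1 * 96485)) * ln(35/31)
E = 3.243 mV


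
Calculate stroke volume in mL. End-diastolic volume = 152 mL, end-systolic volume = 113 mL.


SV = EDV - ESV
SV = 152 - 113
SV = 39 mL


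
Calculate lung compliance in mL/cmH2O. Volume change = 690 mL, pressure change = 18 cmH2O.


C = dV / dP
C = 690 / 18
C = 38.33 mL/cmH2O


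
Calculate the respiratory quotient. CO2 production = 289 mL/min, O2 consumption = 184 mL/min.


RQ = VCO2 / VO2
RQ = 289 / 184
RQ = 1.571


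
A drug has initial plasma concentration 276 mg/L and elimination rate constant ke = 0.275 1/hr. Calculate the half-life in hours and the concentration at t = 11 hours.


t_half = ln(2) / ke = 0.693147 / 0.275 = 2.521 hr
C(t) = C0 * exp(-ke*t) = 276 * exp(-0.275*11)
C(11) = 13.4 mg/L


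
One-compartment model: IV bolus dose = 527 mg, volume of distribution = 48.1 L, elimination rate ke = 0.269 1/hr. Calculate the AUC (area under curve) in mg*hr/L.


C0 = Dose/Vd = 527/48.1 = 10.9563 mg/L
AUC = C0/ke = 10.9563/0.269
AUC = 40.73 mg*hr/L


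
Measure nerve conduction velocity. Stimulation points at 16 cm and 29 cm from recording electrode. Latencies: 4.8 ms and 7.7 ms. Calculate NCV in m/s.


Distance = (29 - 16) / 100 = 0.13 m
dt = (7.7 - 4.8) / 1000 = 0.0029 s
NCV = dist / dt = 44.83 m/s


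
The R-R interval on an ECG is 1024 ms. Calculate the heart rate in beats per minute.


HR = 60 / RR_interval(s)
RR = 1024 ms = 1.024 s
HR = 60 / 1.024 = 58.59 bpm


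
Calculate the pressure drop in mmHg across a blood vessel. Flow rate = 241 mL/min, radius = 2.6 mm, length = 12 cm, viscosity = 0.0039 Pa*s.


dP = 8*mu*L*Q / (pi*r^4)
Q = 241 mL/min = 4.01667e-06 m^3/s
dP = 104.751 Pa = 104.751 / 133.322 mmHg = 0.7857 mmHg


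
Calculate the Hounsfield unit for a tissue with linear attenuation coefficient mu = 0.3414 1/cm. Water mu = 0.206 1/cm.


HU = ((mu_tissue - mu_water) / mu_water) * 1000
HU = ((0.3414 - 0.206) / 0.206) * 1000
HU = 657.3


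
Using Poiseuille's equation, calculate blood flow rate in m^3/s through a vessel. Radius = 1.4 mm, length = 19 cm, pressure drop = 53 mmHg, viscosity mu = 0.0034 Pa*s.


Q = pi*r^4*dP / (8*mu*L)
r = 0.0014 m, L = 0.19 m
dP = 53 mmHg = 7066.066 Pa
Q = 1.6501e-05 m^3/s


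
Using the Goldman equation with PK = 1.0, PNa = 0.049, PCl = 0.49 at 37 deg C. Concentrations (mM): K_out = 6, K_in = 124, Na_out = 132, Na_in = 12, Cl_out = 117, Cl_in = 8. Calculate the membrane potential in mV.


Vm = (RT/F)*ln((PK*Ko + PNa*Nao + PCl*Cli)/(PK*Ki + PNa*Nai + PCl*Clo))
Numer = 16.388, Denom = 181.918
Vm = -64.33 mV


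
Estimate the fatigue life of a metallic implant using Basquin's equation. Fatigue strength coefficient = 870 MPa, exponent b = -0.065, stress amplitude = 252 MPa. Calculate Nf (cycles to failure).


sigma_a = sigma_f' * (2Nf)^b
2Nf = (sigma_a/sigma_f')^(1/b)
2Nf = (252/870)^(1/-0.065)
2Nf = 1.8999817e+08
Nf = 9.4999e+07


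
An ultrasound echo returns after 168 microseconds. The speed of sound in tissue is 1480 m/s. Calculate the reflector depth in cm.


depth = c * t / 2
t = 168 us = 1.6800e-04 s
depth = 1480 * 1.6800e-04 / 2
depth = 0.12432 m = 12.432 cm


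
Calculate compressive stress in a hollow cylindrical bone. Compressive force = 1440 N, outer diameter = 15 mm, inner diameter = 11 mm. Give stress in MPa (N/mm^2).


A = pi*(r_o^2 - r_i^2)
r_o = 7.5 mm, r_i = 5.5 mm
A = 81.6814 mm^2
sigma = F/A = 1440 / 81.6814
sigma = 17.63 MPa


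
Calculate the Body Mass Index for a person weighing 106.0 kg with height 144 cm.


BMI = weight / height^2
height = 144 cm = 1.44 m
BMI = 106.0 / 1.44^2
BMI = 51.12 kg/m^2


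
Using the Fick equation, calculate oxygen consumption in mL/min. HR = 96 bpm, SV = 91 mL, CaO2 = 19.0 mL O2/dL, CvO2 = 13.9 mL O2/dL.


CO = HR*SV = 96*91/1000 = 8.736 L/min
a-v O2 diff = 19.0 - 13.9 = 5.1 mL/dL
VO2 = CO * (CaO2-CvO2) * 10 dL/L
VO2 = 8.736 * 5.1 * 10
VO2 = 445.5 mL/min


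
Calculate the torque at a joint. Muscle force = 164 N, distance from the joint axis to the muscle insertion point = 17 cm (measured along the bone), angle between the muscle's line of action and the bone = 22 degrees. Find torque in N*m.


Torque = F * d * sin(theta)   (moment arm = d*sin(theta))
d = 17 cm = 0.17 m
Torque = 164 * 0.17 * sin(22)
Torque = 10.44 N*m


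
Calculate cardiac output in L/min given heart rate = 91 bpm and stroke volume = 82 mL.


CO = HR * SV
CO = 91 * 82 / 1000
CO = 7.462 L/min


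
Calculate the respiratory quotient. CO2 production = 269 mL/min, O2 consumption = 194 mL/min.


RQ = VCO2 / VO2
RQ = 269 / 194
RQ = 1.387


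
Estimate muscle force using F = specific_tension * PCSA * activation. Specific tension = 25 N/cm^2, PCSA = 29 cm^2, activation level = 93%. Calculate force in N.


F = sigma * PCSA * activation
F = 25 * 29 * 0.93
F = 674.2 N


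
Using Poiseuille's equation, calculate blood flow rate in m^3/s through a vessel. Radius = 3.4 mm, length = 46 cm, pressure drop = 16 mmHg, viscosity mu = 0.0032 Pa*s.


Q = pi*r^4*dP / (8*mu*L)
r = 0.0034 m, L = 0.46 m
dP = 16 mmHg = 2133.152 Pa
Q = 7.6048e-05 m^3/s


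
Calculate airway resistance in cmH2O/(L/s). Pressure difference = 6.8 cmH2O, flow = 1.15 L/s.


R = dP / flow
R = 6.8 / 1.15
R = 5.913 cmH2O/(L/s)


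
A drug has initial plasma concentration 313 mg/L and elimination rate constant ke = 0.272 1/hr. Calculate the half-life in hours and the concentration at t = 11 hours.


t_half = ln(2) / ke = 0.693147 / 0.272 = 2.548 hr
C(t) = C0 * exp(-ke*t) = 313 * exp(-0.272*11)
C(11) = 15.71 mg/L


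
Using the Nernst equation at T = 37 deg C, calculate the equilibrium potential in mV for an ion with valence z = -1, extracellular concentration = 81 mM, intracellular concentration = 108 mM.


E = (RT/(zF)) * ln(C_out/C_in)
T = 37 + 273.15 = 310.15 K
E = (8.314 * 310.15 / (-1 * 96485)) * ln(81/108)
E = 7.688 mV


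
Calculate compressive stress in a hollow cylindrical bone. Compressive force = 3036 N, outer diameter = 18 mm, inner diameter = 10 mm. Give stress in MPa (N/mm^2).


A = pi*(r_o^2 - r_i^2)
r_o = 9 mm, r_i = 5 mm
A = 175.929 mm^2
sigma = F/A = 3036 / 175.929
sigma = 17.26 MPa


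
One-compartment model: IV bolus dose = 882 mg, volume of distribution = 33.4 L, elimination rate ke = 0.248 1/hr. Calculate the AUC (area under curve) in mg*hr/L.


C0 = Dose/Vd = 882/33.4 = 26.4072 mg/L
AUC = C0/ke = 26.4072/0.248
AUC = 106.5 mg*hr/L


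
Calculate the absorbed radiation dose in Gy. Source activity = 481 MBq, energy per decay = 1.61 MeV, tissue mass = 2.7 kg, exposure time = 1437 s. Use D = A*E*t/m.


A = 481 MBq = 4.8100e+08 Bq
E = 1.61 MeV = 2.57922e-13 J
D = A*E*t/m = 4.8100e+08*2.57922e-13*1437/2.7
D = 0.06603 Gy


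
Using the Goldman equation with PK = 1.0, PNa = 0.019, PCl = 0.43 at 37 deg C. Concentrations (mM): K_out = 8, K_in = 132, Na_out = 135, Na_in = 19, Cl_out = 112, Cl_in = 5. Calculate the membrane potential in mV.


Vm = (RT/F)*ln((PK*Ko + PNa*Nao + PCl*Cli)/(PK*Ki + PNa*Nai + PCl*Clo))
Numer = 12.715, Denom = 180.521
Vm = -70.9 mV


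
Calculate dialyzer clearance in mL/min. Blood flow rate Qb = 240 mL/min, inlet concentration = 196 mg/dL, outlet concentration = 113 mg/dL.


K = Qb * (Cb_in - Cb_out) / Cb_in
K = 240 * (196 - 113) / 196
K = 101.6 mL/min


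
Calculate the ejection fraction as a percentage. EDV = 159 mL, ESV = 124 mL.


SV = EDV - ESV = 159 - 124 = 35 mL
EF = SV/EDV * 100 = 35/159 * 100
EF = 22.01%


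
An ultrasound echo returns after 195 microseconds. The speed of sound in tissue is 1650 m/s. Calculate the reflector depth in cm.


depth = c * t / 2
t = 195 us = 1.9500e-04 s
depth = 1650 * 1.9500e-04 / 2
depth = 0.160875 m = 16.0875 cm


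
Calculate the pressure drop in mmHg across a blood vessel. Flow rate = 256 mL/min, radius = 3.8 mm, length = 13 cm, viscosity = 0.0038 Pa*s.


dP = 8*mu*L*Q / (pi*r^4)
Q = 256 mL/min = 4.26667e-06 m^3/s
dP = 25.7408 Pa = 25.7408 / 133.322 mmHg = 0.1931 mmHg


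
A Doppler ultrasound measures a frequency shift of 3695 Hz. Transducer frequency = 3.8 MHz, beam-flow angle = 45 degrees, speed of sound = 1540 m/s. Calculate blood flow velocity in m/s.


v = fd * c / (2 * f0 * cos(theta))
v = 3695 * 1540 / (2 * 3.8000e+06 * cos(45))
v = 1.059 m/s


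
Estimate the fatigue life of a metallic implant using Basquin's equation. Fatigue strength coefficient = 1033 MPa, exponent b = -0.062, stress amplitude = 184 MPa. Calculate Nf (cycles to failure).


sigma_a = sigma_f' * (2Nf)^b
2Nf = (sigma_a/sigma_f')^(1/b)
2Nf = (184/1033)^(1/-0.062)
2Nf = 1.2167507e+12
Nf = 6.0838e+11


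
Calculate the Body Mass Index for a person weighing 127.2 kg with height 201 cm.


BMI = weight / height^2
height = 201 cm = 2.01 m
BMI = 127.2 / 2.01^2
BMI = 31.48 kg/m^2


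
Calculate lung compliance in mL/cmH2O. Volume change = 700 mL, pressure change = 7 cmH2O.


C = dV / dP
C = 700 / 7
C = 100 mL/cmH2O


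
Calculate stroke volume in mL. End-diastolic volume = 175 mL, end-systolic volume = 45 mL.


SV = EDV - ESV
SV = 175 - 45
SV = 130 mL


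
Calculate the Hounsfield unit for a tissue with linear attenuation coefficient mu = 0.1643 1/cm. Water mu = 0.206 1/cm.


HU = ((mu_tissue - mu_water) / mu_water) * 1000
HU = ((0.1643 - 0.206) / 0.206) * 1000
HU = -202.4


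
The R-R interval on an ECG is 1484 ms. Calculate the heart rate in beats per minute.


HR = 60 / RR_interval(s)
RR = 1484 ms = 1.484 s
HR = 60 / 1.484 = 40.43 bpm


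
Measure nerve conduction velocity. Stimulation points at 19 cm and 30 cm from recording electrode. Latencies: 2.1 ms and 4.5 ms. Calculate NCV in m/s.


Distance = (30 - 19) / 100 = 0.11 m
dt = (4.5 - 2.1) / 1000 = 0.0024 s
NCV = dist / dt = 45.83 m/s


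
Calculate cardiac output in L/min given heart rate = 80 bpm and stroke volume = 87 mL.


CO = HR * SV
CO = 80 * 87 / 1000
CO = 6.96 L/min


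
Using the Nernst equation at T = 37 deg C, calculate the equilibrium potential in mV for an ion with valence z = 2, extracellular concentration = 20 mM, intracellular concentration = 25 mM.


E = (RT/(zF)) * ln(C_out/C_in)
T = 37 + 273.15 = 310.15 K
E = (8.314 * 310.15 / (2 * 96485)) * ln(20/25)
E = -2.982 mV


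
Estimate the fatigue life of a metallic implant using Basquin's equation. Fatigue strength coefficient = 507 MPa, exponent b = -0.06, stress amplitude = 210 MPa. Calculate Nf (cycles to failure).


sigma_a = sigma_f' * (2Nf)^b
2Nf = (sigma_a/sigma_f')^(1/b)
2Nf = (210/507)^(1/-0.06)
2Nf = 2397789.6
Nf = 1.1989e+06


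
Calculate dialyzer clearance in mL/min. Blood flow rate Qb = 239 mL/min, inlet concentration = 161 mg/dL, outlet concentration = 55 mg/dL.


K = Qb * (Cb_in - Cb_out) / Cb_in
K = 239 * (161 - 55) / 161
K = 157.4 mL/min


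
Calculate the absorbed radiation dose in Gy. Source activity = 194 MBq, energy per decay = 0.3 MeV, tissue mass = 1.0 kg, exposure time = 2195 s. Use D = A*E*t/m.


A = 194 MBq = 1.9400e+08 Bq
E = 0.3 MeV = 4.806e-14 J
D = A*E*t/m = 1.9400e+08*4.806e-14*2195/1.0
D = 0.02047 Gy


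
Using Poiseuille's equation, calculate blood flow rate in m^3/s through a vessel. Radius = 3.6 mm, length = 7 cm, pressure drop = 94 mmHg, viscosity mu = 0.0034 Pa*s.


Q = pi*r^4*dP / (8*mu*L)
r = 0.0036 m, L = 0.07 m
dP = 94 mmHg = 12532.268 Pa
Q = 0.003473 m^3/s


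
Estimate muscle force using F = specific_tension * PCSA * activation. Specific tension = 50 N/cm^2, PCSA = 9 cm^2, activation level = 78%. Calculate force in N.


F = sigma * PCSA * activation
F = 50 * 9 * 0.78
F = 351 N


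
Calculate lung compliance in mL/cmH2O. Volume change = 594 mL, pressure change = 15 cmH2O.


C = dV / dP
C = 594 / 15
C = 39.6 mL/cmH2O


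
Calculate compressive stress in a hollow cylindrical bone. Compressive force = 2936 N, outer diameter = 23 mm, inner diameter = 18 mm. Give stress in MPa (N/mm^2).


A = pi*(r_o^2 - r_i^2)
r_o = 11.5 mm, r_i = 9 mm
A = 161.007 mm^2
sigma = F/A = 2936 / 161.007
sigma = 18.24 MPa


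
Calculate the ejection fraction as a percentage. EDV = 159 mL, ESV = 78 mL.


SV = EDV - ESV = 159 - 78 = 81 mL
EF = SV/EDV * 100 = 81/159 * 100
EF = 50.94%


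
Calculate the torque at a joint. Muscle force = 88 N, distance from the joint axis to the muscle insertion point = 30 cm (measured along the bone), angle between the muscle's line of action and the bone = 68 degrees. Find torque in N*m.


Torque = F * d * sin(theta)   (moment arm = d*sin(theta))
d = 30 cm = 0.3 m
Torque = 88 * 0.3 * sin(68)
Torque = 24.48 N*m


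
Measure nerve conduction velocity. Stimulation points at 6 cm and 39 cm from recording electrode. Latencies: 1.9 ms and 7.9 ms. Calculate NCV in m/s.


Distance = (39 - 6) / 100 = 0.33 m
dt = (7.9 - 1.9) / 1000 = 0.006 s
NCV = dist / dt = 55 m/s


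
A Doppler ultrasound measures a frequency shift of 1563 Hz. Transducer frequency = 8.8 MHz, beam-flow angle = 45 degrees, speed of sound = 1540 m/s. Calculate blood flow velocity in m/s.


v = fd * c / (2 * f0 * cos(theta))
v = 1563 * 1540 / (2 * 8.8000e+06 * cos(45))
v = 0.1934 m/s


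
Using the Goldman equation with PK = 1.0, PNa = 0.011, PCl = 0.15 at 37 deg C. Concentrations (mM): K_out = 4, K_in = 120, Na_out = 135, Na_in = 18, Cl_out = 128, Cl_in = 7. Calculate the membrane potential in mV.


Vm = (RT/F)*ln((PK*Ko + PNa*Nao + PCl*Cli)/(PK*Ki + PNa*Nai + PCl*Clo))
Numer = 6.535, Denom = 139.398
Vm = -81.78 mV


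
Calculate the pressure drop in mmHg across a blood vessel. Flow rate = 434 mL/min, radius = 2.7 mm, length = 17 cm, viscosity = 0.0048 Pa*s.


dP = 8*mu*L*Q / (pi*r^4)
Q = 434 mL/min = 7.23333e-06 m^3/s
dP = 282.822 Pa = 282.822 / 133.322 mmHg = 2.121 mmHg


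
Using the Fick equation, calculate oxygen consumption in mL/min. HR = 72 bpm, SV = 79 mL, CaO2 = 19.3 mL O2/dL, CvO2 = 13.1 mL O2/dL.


CO = HR*SV = 72*79/1000 = 5.688 L/min
a-v O2 diff = 19.3 - 13.1 = 6.2 mL/dL
VO2 = CO * (CaO2-CvO2) * 10 dL/L
VO2 = 5.688 * 6.2 * 10
VO2 = 352.7 mL/min


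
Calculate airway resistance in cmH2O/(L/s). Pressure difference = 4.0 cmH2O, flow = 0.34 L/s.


R = dP / flow
R = 4.0 / 0.34
R = 11.76 cmH2O/(L/s)


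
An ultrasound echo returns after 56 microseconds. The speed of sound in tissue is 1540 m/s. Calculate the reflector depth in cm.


depth = c * t / 2
t = 56 us = 5.6000e-05 s
depth = 1540 * 5.6000e-05 / 2
depth = 0.04312 m = 4.312 cm


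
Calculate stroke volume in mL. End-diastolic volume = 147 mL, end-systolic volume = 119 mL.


SV = EDV - ESV
SV = 147 - 119
SV = 28 mL


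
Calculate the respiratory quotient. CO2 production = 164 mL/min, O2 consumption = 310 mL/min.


RQ = VCO2 / VO2
RQ = 164 / 310
RQ = 0.529


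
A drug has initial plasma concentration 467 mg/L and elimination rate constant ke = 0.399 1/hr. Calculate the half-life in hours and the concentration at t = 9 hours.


t_half = ln(2) / ke = 0.693147 / 0.399 = 1.737 hr
C(t) = C0 * exp(-ke*t) = 467 * exp(-0.399*9)
C(9) = 12.88 mg/L


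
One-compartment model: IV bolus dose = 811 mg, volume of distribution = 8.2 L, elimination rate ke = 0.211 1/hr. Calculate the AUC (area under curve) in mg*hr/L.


C0 = Dose/Vd = 811/8.2 = 98.9024 mg/L
AUC = C0/ke = 98.9024/0.211
AUC = 468.7 mg*hr/L


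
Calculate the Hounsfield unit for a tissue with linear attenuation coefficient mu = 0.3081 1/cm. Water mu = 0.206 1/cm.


HU = ((mu_tissue - mu_water) / mu_water) * 1000
HU = ((0.3081 - 0.206) / 0.206) * 1000
HU = 495.6


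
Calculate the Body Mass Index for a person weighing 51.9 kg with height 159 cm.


BMI = weight / height^2
height = 159 cm = 1.59 m
BMI = 51.9 / 1.59^2
BMI = 20.53 kg/m^2


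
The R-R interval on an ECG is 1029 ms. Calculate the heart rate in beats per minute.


HR = 60 / RR_interval(s)
RR = 1029 ms = 1.029 s
HR = 60 / 1.029 = 58.31 bpm


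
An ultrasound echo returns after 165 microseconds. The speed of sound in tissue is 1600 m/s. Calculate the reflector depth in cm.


depth = c * t / 2
t = 165 us = 1.6500e-04 s
depth = 1600 * 1.6500e-04 / 2
depth = 0.132 m = 13.2 cm


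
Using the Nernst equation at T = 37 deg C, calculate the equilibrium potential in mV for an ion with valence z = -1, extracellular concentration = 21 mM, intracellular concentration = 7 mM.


E = (RT/(zF)) * ln(C_out/C_in)
T = 37 + 273.15 = 310.15 K
E = (8.314 * 310.15 / (-1 * 96485)) * ln(21/7)
E = -29.36 mV


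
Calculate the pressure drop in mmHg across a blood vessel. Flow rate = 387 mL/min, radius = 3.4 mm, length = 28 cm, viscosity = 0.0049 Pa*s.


dP = 8*mu*L*Q / (pi*r^4)
Q = 387 mL/min = 6.45e-06 m^3/s
dP = 168.631 Pa = 168.631 / 133.322 mmHg = 1.265 mmHg


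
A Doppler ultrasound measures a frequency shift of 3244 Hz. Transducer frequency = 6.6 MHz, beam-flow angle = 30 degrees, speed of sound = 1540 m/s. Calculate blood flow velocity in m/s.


v = fd * c / (2 * f0 * cos(theta))
v = 3244 * 1540 / (2 * 6.6000e+06 * cos(30))
v = 0.437 m/s


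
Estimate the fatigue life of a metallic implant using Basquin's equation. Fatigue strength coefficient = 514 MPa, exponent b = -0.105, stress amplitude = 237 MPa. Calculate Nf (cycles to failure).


sigma_a = sigma_f' * (2Nf)^b
2Nf = (sigma_a/sigma_f')^(1/b)
2Nf = (237/514)^(1/-0.105)
2Nf = 1592.3754
Nf = 796.2


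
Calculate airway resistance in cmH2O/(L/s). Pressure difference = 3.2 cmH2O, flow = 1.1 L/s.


R = dP / flow
R = 3.2 / 1.1
R = 2.909 cmH2O/(L/s)


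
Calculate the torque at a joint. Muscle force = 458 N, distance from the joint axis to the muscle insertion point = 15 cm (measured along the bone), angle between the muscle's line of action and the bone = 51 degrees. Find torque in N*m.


Torque = F * d * sin(theta)   (moment arm = d*sin(theta))
d = 15 cm = 0.15 m
Torque = 458 * 0.15 * sin(51)
Torque = 53.39 N*m


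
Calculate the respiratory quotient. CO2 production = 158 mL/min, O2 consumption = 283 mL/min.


RQ = VCO2 / VO2
RQ = 158 / 283
RQ = 0.5583


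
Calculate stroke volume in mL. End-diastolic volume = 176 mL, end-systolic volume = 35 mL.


SV = EDV - ESV
SV = 176 - 35
SV = 141 mL


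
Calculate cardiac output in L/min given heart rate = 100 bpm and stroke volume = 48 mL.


CO = HR * SV
CO = 100 * 48 / 1000
CO = 4.8 L/min


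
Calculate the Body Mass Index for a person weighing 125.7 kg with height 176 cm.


BMI = weight / height^2
height = 176 cm = 1.76 m
BMI = 125.7 / 1.76^2
BMI = 40.58 kg/m^2


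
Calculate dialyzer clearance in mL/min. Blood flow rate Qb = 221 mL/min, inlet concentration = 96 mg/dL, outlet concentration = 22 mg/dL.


K = Qb * (Cb_in - Cb_out) / Cb_in
K = 221 * (96 - 22) / 96
K = 170.4 mL/min


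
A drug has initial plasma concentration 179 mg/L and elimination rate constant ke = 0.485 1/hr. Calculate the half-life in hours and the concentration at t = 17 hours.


t_half = ln(2) / ke = 0.693147 / 0.485 = 1.429 hr
C(t) = C0 * exp(-ke*t) = 179 * exp(-0.485*17)
C(17) = 0.047 mg/L


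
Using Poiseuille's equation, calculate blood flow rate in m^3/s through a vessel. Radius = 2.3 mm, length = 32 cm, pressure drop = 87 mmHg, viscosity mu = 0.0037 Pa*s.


Q = pi*r^4*dP / (8*mu*L)
r = 0.0023 m, L = 0.32 m
dP = 87 mmHg = 11599.014 Pa
Q = 1.0766e-04 m^3/s


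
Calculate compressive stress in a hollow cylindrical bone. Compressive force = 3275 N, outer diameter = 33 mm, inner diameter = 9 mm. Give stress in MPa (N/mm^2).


A = pi*(r_o^2 - r_i^2)
r_o = 16.5 mm, r_i = 4.5 mm
A = 791.681 mm^2
sigma = F/A = 3275 / 791.681
sigma = 4.137 MPa


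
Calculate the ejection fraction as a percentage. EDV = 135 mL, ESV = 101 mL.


SV = EDV - ESV = 135 - 101 = 34 mL
EF = SV/EDV * 100 = 34/135 * 100
EF = 25.19%


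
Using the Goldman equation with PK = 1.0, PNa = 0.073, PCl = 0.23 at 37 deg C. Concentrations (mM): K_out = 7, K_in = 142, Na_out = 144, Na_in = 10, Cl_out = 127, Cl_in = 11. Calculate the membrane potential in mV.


Vm = (RT/F)*ln((PK*Ko + PNa*Nao + PCl*Cli)/(PK*Ki + PNa*Nai + PCl*Clo))
Numer = 20.042, Denom = 171.94
Vm = -57.44 mV


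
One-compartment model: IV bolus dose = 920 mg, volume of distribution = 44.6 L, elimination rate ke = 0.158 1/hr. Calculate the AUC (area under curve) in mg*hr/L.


C0 = Dose/Vd = 920/44.6 = 20.6278 mg/L
AUC = C0/ke = 20.6278/0.158
AUC = 130.6 mg*hr/L


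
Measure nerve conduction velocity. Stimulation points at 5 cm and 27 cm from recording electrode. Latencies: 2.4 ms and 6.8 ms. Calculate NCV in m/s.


Distance = (27 - 5) / 100 = 0.22 m
dt = (6.8 - 2.4) / 1000 = 0.0044 s
NCV = dist / dt = 50 m/s


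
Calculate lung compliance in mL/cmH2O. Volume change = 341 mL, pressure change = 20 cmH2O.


C = dV / dP
C = 341 / 20
C = 17.05 mL/cmH2O


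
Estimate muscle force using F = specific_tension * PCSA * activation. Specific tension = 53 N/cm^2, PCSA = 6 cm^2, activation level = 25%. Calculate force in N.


F = sigma * PCSA * activation
F = 53 * 6 * 0.25
F = 79.5 N


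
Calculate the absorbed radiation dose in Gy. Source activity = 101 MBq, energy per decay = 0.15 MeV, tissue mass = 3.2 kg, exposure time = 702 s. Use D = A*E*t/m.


A = 101 MBq = 1.0100e+08 Bq
E = 0.15 MeV = 2.403e-14 J
D = A*E*t/m = 1.0100e+08*2.403e-14*702/3.2
D = 5.3243e-04 Gy


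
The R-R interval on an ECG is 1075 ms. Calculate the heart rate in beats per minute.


HR = 60 / RR_interval(s)
RR = 1075 ms = 1.075 s
HR = 60 / 1.075 = 55.81 bpm


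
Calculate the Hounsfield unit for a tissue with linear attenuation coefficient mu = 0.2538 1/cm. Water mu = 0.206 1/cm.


HU = ((mu_tissue - mu_water) / mu_water) * 1000
HU = ((0.2538 - 0.206) / 0.206) * 1000
HU = 232


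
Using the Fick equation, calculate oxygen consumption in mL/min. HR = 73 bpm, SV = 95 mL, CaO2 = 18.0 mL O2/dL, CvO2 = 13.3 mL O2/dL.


CO = HR*SV = 73*95/1000 = 6.935 L/min
a-v O2 diff = 18.0 - 13.3 = 4.7 mL/dL
VO2 = CO * (CaO2-CvO2) * 10 dL/L
VO2 = 6.935 * 4.7 * 10
VO2 = 325.9 mL/min


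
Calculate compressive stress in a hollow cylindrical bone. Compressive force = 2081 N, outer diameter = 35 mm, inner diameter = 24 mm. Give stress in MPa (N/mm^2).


A = pi*(r_o^2 - r_i^2)
r_o = 17.5 mm, r_i = 12 mm
A = 509.723 mm^2
sigma = F/A = 2081 / 509.723
sigma = 4.083 MPa


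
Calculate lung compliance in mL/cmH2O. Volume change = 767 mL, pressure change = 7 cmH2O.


C = dV / dP
C = 767 / 7
C = 109.6 mL/cmH2O


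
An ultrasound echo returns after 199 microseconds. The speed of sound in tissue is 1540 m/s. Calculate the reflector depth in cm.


depth = c * t / 2
t = 199 us = 1.9900e-04 s
depth = 1540 * 1.9900e-04 / 2
depth = 0.15323 m = 15.323 cm


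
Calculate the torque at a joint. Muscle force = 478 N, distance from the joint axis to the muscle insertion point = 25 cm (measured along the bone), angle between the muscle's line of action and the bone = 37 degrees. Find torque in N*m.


Torque = F * d * sin(theta)   (moment arm = d*sin(theta))
d = 25 cm = 0.25 m
Torque = 478 * 0.25 * sin(37)
Torque = 71.92 N*m


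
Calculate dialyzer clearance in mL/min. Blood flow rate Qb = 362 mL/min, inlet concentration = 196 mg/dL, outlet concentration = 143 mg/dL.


K = Qb * (Cb_in - Cb_out) / Cb_in
K = 362 * (196 - 143) / 196
K = 97.89 mL/min


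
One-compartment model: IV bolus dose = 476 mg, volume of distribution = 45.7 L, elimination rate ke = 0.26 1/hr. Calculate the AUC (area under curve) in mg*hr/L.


C0 = Dose/Vd = 476/45.7 = 10.4158 mg/L
AUC = C0/ke = 10.4158/0.26
AUC = 40.06 mg*hr/L


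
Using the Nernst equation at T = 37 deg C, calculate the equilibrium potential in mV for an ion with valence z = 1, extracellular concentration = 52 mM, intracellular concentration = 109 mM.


E = (RT/(zF)) * ln(C_out/C_in)
T = 37 + 273.15 = 310.15 K
E = (8.314 * 310.15 / (1 * 96485)) * ln(52/109)
E = -19.78 mV


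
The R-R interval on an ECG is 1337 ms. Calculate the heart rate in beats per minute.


HR = 60 / RR_interval(s)
RR = 1337 ms = 1.337 s
HR = 60 / 1.337 = 44.88 bpm


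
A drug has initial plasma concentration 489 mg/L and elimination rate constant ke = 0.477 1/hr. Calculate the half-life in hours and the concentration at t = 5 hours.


t_half = ln(2) / ke = 0.693147 / 0.477 = 1.453 hr
C(t) = C0 * exp(-ke*t) = 489 * exp(-0.477*5)
C(5) = 45.03 mg/L


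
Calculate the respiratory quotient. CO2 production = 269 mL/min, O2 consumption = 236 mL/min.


RQ = VCO2 / VO2
RQ = 269 / 236
RQ = 1.14


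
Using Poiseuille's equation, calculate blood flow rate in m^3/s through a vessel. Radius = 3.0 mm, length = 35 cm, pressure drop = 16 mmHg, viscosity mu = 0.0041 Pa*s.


Q = pi*r^4*dP / (8*mu*L)
r = 0.003 m, L = 0.35 m
dP = 16 mmHg = 2133.152 Pa
Q = 4.7284e-05 m^3/s


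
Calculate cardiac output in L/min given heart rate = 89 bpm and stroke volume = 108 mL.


CO = HR * SV
CO = 89 * 108 / 1000
CO = 9.612 L/min


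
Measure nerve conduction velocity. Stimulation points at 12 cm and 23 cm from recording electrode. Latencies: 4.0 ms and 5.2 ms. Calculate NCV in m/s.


Distance = (23 - 12) / 100 = 0.11 m
dt = (5.2 - 4.0) / 1000 = 0.0012 s
NCV = dist / dt = 91.67 m/s


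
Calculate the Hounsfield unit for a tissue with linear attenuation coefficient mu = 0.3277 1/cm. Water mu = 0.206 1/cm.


HU = ((mu_tissue - mu_water) / mu_water) * 1000
HU = ((0.3277 - 0.206) / 0.206) * 1000
HU = 590.8
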